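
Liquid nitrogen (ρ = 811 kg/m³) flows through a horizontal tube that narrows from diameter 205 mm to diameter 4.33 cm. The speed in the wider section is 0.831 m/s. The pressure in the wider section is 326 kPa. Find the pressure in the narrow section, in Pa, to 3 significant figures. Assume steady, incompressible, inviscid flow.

P₂ ≈ 186000 Pa

By continuity, v₂ = v₁·A₁/A₂ = 0.831·(330/14.7) = 18.6 m/s.
Bernoulli (h₁ = h₂): P₁ − P₂ = ½ρ(v₂² − v₁²).
P₂ = P₁ − ½ρ(v₂² − v₁²) = 326000 − ½·811·(18.6² − 0.831²) = 326000 − 140000 = 186000 Pa.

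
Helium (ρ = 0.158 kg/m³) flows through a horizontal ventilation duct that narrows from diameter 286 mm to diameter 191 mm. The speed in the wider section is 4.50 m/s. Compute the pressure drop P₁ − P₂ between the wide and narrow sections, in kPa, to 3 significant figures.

0.00644 kPa

Mass conservation (A₁v₁ = A₂v₂) gives v₂ = 4.50 × 642/287 = 10.1 m/s.
With no height change, Bernoulli's equation is P₁ + ½ρv₁² = P₂ + ½ρv₂².
P₁ − P₂ = ½·0.158·(10.1² − 4.50²) = ½·0.158·81.6 = 6.44 Pa.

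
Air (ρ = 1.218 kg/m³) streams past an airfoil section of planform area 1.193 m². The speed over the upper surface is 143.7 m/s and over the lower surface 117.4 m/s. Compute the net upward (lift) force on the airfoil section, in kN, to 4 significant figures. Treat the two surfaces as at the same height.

F = 4.989 kN

The faster flow above has the lower pressure; Bernoulli (same height) gives ΔP = ½ρ(v_up² − v_low²).
ΔP = ½·1.218·(143.7² − 117.4²) = 4182 Pa.
Lift = ΔP · A = 4182 × 1.193 = 4989 N.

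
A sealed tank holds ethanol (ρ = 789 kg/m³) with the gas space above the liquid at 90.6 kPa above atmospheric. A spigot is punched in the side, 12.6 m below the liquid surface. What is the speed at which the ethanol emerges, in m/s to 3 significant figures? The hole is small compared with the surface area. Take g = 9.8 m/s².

v ≈ 21.8 m/s

Take point 1 at the surface (v₁ ≈ 0) and point 2 at the hole (at atmospheric pressure). Bernoulli: P₁ + ρg h = P_atm + ½ρv₂².
With P₁ − P_atm = 90600 Pa, v₂ = √(2gh + 2ΔP/ρ) = √(2·9.8·12.6 + 2·90600/789) = 21.8 m/s.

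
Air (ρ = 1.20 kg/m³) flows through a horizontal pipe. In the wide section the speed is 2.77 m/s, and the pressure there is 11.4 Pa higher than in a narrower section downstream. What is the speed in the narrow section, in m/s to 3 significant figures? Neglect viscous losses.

Along the level pipe P + ½ρv² is conserved, hence v₂² = v₁² + 2(P₁ − P₂)/ρ.
v₂ = √(2.77² + 2·11.4/1.20) = √(7.67 + 19.0) = 5.16 m/s.

v₂ ≈ 5.16 m/s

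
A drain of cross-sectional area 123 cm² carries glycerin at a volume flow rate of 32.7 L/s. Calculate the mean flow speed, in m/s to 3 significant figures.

v = 2.66 m/s

Q = 32.7 L/s = 0.0327 m³/s.
v = Q/A = 0.0327 / 0.0123 = 2.66 m/s.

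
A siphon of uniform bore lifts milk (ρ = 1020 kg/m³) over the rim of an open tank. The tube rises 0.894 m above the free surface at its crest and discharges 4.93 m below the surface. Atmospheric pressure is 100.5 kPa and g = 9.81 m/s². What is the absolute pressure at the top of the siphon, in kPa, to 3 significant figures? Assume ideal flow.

P_top = 42.2 kPa

From the surface to the outlet (both open to atmosphere, surface at rest): v = √(2g·h_out) = √(2·9.81·4.93) = 9.83 m/s.
With constant cross-section the crest speed equals v; applying Bernoulli from the surface up to the crest, P_top = P_atm − ½ρv² − ρg·h_top.
P_top = 100500 − ½·1020·9.83² − 1020·9.81·0.894 = 42200 Pa.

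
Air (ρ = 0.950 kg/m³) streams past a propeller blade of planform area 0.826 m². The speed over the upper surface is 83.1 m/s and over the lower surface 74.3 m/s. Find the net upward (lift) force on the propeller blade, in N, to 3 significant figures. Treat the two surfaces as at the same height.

F = 543 N

With equal heights on the two surfaces, Bernoulli gives P_lower − P_upper = ½ρ(v_upper² − v_lower²).
ΔP = ½·0.950·(83.1² − 74.3²) = 658 Pa.
Lift = ΔP · A = 658 × 0.826 = 543 N.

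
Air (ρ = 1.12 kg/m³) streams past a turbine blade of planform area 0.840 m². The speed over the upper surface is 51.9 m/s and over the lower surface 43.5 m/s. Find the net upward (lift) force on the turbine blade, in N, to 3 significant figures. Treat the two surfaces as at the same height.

377 N

With equal heights on the two surfaces, Bernoulli gives P_lower − P_upper = ½ρ(v_upper² − v_lower²).
ΔP = ½·1.12·(51.9² − 43.5²) = 449 Pa.
Lift = ΔP · A = 449 × 0.840 = 377 N.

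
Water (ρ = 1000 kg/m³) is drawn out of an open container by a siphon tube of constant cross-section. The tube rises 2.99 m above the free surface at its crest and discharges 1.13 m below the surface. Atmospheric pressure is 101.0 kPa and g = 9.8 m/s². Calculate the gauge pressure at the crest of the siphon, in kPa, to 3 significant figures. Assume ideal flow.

P_gauge = -40.4 kPa

The outlet speed comes from Torricelli: v = √(2g·1.13) = 4.71 m/s.
Continuity keeps v the same throughout the tube; from surface to crest, P_atm + 0 = P_top + ½ρv² + ρg·h_top.
P_top = 101000 − ½·1000·4.71² − 1000·9.8·2.99 = 60600 Pa. So P_gauge = P_top − P_atm = -40400 Pa.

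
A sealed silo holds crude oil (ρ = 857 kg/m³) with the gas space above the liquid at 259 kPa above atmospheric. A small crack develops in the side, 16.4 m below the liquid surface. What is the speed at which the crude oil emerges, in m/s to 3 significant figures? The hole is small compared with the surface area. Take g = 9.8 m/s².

Take point 1 at the surface (v₁ ≈ 0) and point 2 at the hole (at atmospheric pressure). Bernoulli: P₁ + ρg h = P_atm + ½ρv₂².
With P₁ − P_atm = 259000 Pa, v₂ = √(2gh + 2ΔP/ρ) = √(2·9.8·16.4 + 2·259000/857) = 30.4 m/s.

30.4 m/s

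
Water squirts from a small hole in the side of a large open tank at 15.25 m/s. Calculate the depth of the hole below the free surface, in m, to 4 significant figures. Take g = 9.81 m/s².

h ≈ 11.85 m

Inverting v = √(2gh) gives h = v² / 2g.
h = 15.25²/(2·9.81) = 232.6/19.62 = 11.85 m.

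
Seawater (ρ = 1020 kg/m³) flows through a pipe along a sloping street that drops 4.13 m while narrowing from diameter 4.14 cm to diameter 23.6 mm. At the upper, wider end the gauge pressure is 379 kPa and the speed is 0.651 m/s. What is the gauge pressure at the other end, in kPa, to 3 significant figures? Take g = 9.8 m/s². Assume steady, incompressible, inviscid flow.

The volume flow rate is constant, so v₂ = (A₁/A₂)v₁ = (13.5/4.37)·0.651 = 2.00 m/s.
Applying Bernoulli between the two ends and solving for P₂: P₂ = P₁ + ½ρ(v₁² − v₂²) − ρgΔh.
P₂ = 379000 + ½·1020·(0.651² − 2.00²) − 1020·9.8·(−4.13) = 379000 + (-1830) − (-41300) = 418000 Pa.

P₂ ≈ 418 kPa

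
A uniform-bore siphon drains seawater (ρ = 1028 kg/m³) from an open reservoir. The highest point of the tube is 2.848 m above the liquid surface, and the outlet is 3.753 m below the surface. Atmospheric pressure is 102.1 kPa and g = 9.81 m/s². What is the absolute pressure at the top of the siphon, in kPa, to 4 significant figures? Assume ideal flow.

P_top ≈ 35.53 kPa

From the surface to the outlet (both open to atmosphere, surface at rest): v = √(2g·h_out) = √(2·9.81·3.753) = 8.581 m/s.
With constant cross-section the crest speed equals v; applying Bernoulli from the surface up to the crest, P_top = P_atm − ½ρv² − ρg·h_top.
P_top = 102100 − ½·1028·8.581² − 1028·9.81·2.848 = 35530 Pa.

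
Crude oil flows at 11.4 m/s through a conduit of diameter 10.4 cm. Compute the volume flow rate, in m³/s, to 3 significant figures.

Q = 0.0968 m³/s

Q = A·v = 0.00849 m² × 11.4 m/s = 0.0968 m³/s.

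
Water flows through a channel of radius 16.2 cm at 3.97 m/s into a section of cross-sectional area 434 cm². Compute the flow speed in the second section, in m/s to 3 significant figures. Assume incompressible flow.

Mass conservation (A₁v₁ = A₂v₂) gives v₂ = 3.97 × 824/434 = 7.54 m/s.

v₂ ≈ 7.54 m/s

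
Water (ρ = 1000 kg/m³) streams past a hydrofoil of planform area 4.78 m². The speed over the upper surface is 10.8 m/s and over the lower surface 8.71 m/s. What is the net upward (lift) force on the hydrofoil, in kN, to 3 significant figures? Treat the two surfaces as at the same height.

With equal heights on the two surfaces, Bernoulli gives P_lower − P_upper = ½ρ(v_upper² − v_lower²).
ΔP = ½·1000·(10.8² − 8.71²) = 20400 Pa.
Lift = ΔP · A = 20400 × 4.78 = 97500 N.

97.5 kN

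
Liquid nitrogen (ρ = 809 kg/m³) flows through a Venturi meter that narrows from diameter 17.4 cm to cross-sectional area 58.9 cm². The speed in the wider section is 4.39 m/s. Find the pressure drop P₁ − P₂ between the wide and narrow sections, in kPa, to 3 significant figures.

The volume flow rate is constant, so v₂ = (A₁/A₂)v₁ = (238/58.9)·4.39 = 17.7 m/s.
Along the horizontal streamline, P + ½ρv² is constant.
P₁ − P₂ = ½·809·(17.7² − 4.39²) = ½·809·295 = 119000 Pa.

ΔP ≈ 119 kPa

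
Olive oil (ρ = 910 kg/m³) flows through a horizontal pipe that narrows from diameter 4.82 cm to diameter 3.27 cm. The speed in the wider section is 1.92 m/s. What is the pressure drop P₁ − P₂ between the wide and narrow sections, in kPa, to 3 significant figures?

The volume flow rate is constant, so v₂ = (A₁/A₂)v₁ = (18.2/8.40)·1.92 = 4.17 m/s.
Bernoulli (h₁ = h₂): P₁ − P₂ = ½ρ(v₂² − v₁²).
P₁ − P₂ = ½·910·(4.17² − 1.92²) = ½·910·13.7 = 6240 Pa.

ΔP ≈ 6.24 kPa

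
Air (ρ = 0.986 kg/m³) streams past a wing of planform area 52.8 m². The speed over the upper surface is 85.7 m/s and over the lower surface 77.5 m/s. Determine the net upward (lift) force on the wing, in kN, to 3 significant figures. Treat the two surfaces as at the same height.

F = 34.8 kN

From P + ½ρv² = const at equal height, P_low − P_up = ½ρ(v_up² − v_low²).
ΔP = ½·0.986·(85.7² − 77.5²) = 660 Pa.
Lift = ΔP · A = 660 × 52.8 = 34800 N.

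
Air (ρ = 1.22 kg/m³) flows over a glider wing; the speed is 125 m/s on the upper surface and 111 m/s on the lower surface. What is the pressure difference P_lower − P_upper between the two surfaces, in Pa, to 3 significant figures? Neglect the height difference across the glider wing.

With negligible Δh, P + ½ρv² is constant, so P_low − P_up = ½ρ(v_up² − v_low²).
ΔP = ½·1.22·(125² − 111²) = 2020 Pa.

ΔP ≈ 2020 Pa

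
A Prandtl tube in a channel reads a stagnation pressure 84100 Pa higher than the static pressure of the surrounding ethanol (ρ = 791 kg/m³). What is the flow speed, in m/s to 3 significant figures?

v = 14.6 m/s

At the stagnation point the flow is brought to rest, so Bernoulli gives P_stag − P_static = ½ρv².
v = √(2ΔP/ρ) = √(2·84100/791) = 14.6 m/s.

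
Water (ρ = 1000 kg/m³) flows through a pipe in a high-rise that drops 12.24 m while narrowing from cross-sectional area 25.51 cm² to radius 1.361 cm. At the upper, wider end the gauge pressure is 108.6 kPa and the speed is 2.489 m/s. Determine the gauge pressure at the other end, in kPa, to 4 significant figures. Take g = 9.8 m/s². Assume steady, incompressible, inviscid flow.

The volume flow rate is constant, so v₂ = (A₁/A₂)v₁ = (25.51/5.819)·2.489 = 10.91 m/s.
Applying Bernoulli between the two ends and solving for P₂: P₂ = P₁ + ½ρ(v₁² − v₂²) − ρgΔh.
P₂ = 108600 + ½·1000·(2.489² − 10.91²) − 1000·9.8·(−12.24) = 108600 + (-56430) − (-120000) = 172100 Pa.

P₂ ≈ 172.1 kPa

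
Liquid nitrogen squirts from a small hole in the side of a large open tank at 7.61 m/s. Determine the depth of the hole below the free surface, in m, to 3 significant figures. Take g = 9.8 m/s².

2.95 m

Inverting v = √(2gh) gives h = v² / 2g.
h = 7.61²/(2·9.8) = 57.9/19.60 = 2.95 m.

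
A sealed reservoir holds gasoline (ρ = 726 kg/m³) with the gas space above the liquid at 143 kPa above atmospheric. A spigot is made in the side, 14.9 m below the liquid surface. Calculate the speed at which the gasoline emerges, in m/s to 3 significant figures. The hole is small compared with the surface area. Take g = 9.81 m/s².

v ≈ 26.2 m/s

Take point 1 at the surface (v₁ ≈ 0) and point 2 at the hole (at atmospheric pressure). Bernoulli: P₁ + ρg h = P_atm + ½ρv₂².
With P₁ − P_atm = 143000 Pa, v₂ = √(2gh + 2ΔP/ρ) = √(2·9.81·14.9 + 2·143000/726) = 26.2 m/s.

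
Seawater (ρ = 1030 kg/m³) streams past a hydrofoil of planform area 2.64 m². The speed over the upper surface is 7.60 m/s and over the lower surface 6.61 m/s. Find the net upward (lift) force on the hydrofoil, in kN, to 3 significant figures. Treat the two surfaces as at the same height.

From P + ½ρv² = const at equal height, P_low − P_up = ½ρ(v_up² − v_low²).
ΔP = ½·1030·(7.60² − 6.61²) = 7240 Pa.
Lift = ΔP · A = 7240 × 2.64 = 19100 N.

19.1 kN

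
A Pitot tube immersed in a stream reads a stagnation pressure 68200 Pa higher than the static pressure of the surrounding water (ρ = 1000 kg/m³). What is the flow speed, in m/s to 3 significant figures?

v ≈ 11.7 m/s

At the stagnation point the flow is brought to rest, so Bernoulli gives P_stag − P_static = ½ρv².
v = √(2ΔP/ρ) = √(2·68200/1000) = 11.7 m/s.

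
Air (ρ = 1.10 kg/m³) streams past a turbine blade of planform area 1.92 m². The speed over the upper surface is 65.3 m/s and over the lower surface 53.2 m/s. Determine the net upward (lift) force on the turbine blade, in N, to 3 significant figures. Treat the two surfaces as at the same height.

F ≈ 1510 N

With equal heights on the two surfaces, Bernoulli gives P_lower − P_upper = ½ρ(v_upper² − v_lower²).
ΔP = ½·1.10·(65.3² − 53.2²) = 789 Pa.
Lift = ΔP · A = 789 × 1.92 = 1510 N.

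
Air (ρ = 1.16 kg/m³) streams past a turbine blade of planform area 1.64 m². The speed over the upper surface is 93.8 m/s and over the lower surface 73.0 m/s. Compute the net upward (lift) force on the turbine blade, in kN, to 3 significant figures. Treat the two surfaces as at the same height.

The faster flow above has the lower pressure; Bernoulli (same height) gives ΔP = ½ρ(v_up² − v_low²).
ΔP = ½·1.16·(93.8² − 73.0²) = 2010 Pa.
Lift = ΔP · A = 2010 × 1.64 = 3300 N.

3.30 kN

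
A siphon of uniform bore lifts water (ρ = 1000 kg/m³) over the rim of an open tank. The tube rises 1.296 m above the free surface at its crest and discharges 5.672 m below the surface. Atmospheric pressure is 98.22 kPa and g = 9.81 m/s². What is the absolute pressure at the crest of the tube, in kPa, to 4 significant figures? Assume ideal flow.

Bernoulli surface→outlet gives ½v² = g·h_out, so v = √(2·9.81·5.672) = 10.55 m/s.
With constant cross-section the crest speed equals v; applying Bernoulli from the surface up to the crest, P_top = P_atm − ½ρv² − ρg·h_top.
P_top = 98220 − ½·1000·10.55² − 1000·9.81·1.296 = 29860 Pa.

29.86 kPa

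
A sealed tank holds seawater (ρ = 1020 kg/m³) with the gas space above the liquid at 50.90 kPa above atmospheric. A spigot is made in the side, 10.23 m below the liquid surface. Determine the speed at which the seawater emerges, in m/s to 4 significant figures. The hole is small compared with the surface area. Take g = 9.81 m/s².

Take point 1 at the surface (v₁ ≈ 0) and point 2 at the hole (at atmospheric pressure). Bernoulli: P₁ + ρg h = P_atm + ½ρv₂².
With P₁ − P_atm = 50900 Pa, v₂ = √(2gh + 2ΔP/ρ) = √(2·9.81·10.23 + 2·50900/1020) = 17.34 m/s.

v = 17.34 m/s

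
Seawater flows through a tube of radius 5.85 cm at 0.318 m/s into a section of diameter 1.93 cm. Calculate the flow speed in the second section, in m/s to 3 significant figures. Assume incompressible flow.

11.7 m/s

The volume flow rate is constant, so v₂ = (A₁/A₂)v₁ = (108/2.93)·0.318 = 11.7 m/s.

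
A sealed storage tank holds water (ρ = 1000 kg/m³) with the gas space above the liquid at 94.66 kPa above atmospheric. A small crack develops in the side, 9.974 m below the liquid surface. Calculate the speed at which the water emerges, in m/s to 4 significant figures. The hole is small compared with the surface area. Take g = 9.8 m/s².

Take point 1 at the surface (v₁ ≈ 0) and point 2 at the hole (at atmospheric pressure). Bernoulli: P₁ + ρg h = P_atm + ½ρv₂².
With P₁ − P_atm = 94660 Pa, v₂ = √(2gh + 2ΔP/ρ) = √(2·9.8·9.974 + 2·94660/1000) = 19.62 m/s.

v = 19.62 m/s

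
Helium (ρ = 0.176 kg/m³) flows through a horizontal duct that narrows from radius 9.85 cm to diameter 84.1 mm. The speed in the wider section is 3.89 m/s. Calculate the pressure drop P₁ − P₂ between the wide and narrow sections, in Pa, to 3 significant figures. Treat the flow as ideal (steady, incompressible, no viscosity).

Continuity gives A₁v₁ = A₂v₂, so v₂ = (305 cm²)/(55.5 cm²) × 3.89 m/s = 21.3 m/s.
With no height change, Bernoulli's equation is P₁ + ½ρv₁² = P₂ + ½ρv₂².
P₁ − P₂ = ½·0.176·(21.3² − 3.89²) = ½·0.176·440 = 38.8 Pa.

ΔP ≈ 38.8 Pa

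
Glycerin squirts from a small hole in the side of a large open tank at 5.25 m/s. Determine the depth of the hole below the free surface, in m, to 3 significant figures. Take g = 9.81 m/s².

Inverting v = √(2gh) gives h = v² / 2g.
h = 5.25²/(2·9.81) = 27.6/19.62 = 1.40 m.

h = 1.40 m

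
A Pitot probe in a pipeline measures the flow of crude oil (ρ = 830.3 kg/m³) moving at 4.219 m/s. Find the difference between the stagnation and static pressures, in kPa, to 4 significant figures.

At the stagnation point the flow is brought to rest, so Bernoulli gives P_stag − P_static = ½ρv².
ΔP = ½·830.3·4.219² = 7390 Pa.

ΔP = 7.390 kPa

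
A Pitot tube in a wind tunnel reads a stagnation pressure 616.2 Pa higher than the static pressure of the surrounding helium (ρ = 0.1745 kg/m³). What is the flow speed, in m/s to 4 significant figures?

v ≈ 84.04 m/s

The dynamic pressure equals the rise in static pressure at the stagnation point: ΔP = ½ρv².
v = √(2ΔP/ρ) = √(2·616.2/0.1745) = 84.04 m/s.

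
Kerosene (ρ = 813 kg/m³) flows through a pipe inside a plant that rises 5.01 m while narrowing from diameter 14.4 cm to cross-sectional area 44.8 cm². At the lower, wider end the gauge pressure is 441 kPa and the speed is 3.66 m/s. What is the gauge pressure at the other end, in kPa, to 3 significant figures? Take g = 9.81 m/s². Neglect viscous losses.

335 kPa

Continuity gives A₁v₁ = A₂v₂, so v₂ = (163 cm²)/(44.8 cm²) × 3.66 m/s = 13.3 m/s.
Energy conservation along the streamline gives P₂ = P₁ − ½ρ(v₂² − v₁²) − ρg(h₂ − h₁).
P₂ = 441000 + ½·813·(3.66² − 13.3²) − 813·9.81·(+5.01) = 441000 + (-66500) − (40000) = 335000 Pa.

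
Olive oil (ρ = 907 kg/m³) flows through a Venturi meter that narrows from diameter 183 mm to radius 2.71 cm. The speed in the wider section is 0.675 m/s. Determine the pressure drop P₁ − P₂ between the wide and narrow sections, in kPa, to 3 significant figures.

By continuity, v₂ = v₁·A₁/A₂ = 0.675·(263/23.1) = 7.69 m/s.
The pipe is horizontal, so Bernoulli reduces to P₁ + ½ρv₁² = P₂ + ½ρv₂².
P₁ − P₂ = ½·907·(7.69² − 0.675²) = ½·907·58.8 = 26600 Pa.

ΔP ≈ 26.6 kPa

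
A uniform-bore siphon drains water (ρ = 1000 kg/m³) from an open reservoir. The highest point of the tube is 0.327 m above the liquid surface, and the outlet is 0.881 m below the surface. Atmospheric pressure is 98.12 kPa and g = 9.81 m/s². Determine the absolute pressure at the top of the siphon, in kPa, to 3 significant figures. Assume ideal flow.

P_top ≈ 86.3 kPa

The outlet speed comes from Torricelli: v = √(2g·0.881) = 4.16 m/s.
The bore is uniform, so the speed at the crest is the same v. Bernoulli surface→crest: P_atm = P_top + ½ρv² + ρg·h_top.
P_top = 98120 − ½·1000·4.16² − 1000·9.81·0.327 = 86300 Pa.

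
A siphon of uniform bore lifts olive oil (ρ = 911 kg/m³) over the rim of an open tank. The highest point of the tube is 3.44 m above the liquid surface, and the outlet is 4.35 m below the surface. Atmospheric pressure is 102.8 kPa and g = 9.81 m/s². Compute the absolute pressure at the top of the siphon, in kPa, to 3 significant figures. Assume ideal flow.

Bernoulli surface→outlet gives ½v² = g·h_out, so v = √(2·9.81·4.35) = 9.24 m/s.
With constant cross-section the crest speed equals v; applying Bernoulli from the surface up to the crest, P_top = P_atm − ½ρv² − ρg·h_top.
P_top = 102800 − ½·911·9.24² − 911·9.81·3.44 = 33200 Pa.

P_top = 33.2 kPa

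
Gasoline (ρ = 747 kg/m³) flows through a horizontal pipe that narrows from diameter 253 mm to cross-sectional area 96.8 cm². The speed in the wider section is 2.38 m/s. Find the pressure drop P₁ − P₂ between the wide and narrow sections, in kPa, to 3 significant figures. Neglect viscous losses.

Continuity gives A₁v₁ = A₂v₂, so v₂ = (503 cm²)/(96.8 cm²) × 2.38 m/s = 12.4 m/s.
Bernoulli (h₁ = h₂): P₁ − P₂ = ½ρ(v₂² − v₁²).
P₁ − P₂ = ½·747·(12.4² − 2.38²) = ½·747·147 = 54900 Pa.

ΔP ≈ 54.9 kPa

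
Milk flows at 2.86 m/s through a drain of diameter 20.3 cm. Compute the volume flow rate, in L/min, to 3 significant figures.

Q = A·v = 0.0324 m² × 2.86 m/s = 0.0926 m³/s.
Converting: 0.0926 m³/s × 60000 = 5550 L/min.

Q ≈ 5550 L/min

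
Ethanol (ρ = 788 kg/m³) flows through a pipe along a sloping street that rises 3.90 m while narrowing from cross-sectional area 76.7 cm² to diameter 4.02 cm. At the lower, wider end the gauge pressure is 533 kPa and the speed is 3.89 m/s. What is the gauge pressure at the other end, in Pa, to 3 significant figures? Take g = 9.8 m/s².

By continuity, v₂ = v₁·A₁/A₂ = 3.89·(76.7/12.7) = 23.5 m/s.
Applying Bernoulli between the two ends and solving for P₂: P₂ = P₁ + ½ρ(v₁² − v₂²) − ρgΔh.
P₂ = 533000 + ½·788·(3.89² − 23.5²) − 788·9.8·(+3.90) = 533000 + (-212000) − (30100) = 291000 Pa.

P₂ ≈ 291000 Pa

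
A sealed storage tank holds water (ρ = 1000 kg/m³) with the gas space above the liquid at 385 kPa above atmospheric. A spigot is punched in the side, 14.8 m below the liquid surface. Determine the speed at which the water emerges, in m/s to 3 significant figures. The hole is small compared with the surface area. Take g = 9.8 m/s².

v ≈ 32.6 m/s

Take point 1 at the surface (v₁ ≈ 0) and point 2 at the hole (at atmospheric pressure). Bernoulli: P₁ + ρg h = P_atm + ½ρv₂².
With P₁ − P_atm = 385000 Pa, v₂ = √(2gh + 2ΔP/ρ) = √(2·9.8·14.8 + 2·385000/1000) = 32.6 m/s.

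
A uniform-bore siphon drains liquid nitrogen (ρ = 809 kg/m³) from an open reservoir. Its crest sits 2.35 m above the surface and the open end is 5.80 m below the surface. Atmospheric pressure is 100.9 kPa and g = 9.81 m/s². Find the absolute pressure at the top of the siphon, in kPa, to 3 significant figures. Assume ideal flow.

The outlet speed comes from Torricelli: v = √(2g·5.80) = 10.7 m/s.
With constant cross-section the crest speed equals v; applying Bernoulli from the surface up to the crest, P_top = P_atm − ½ρv² − ρg·h_top.
P_top = 100900 − ½·809·10.7² − 809·9.81·2.35 = 36200 Pa.

P_top ≈ 36.2 kPa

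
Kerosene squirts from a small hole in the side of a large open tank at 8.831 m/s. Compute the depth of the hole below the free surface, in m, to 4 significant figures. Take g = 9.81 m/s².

h ≈ 3.975 m

Torricelli: v = √(2gh), so h = v²/(2g).
h = 8.831²/(2·9.81) = 77.99/19.62 = 3.975 m.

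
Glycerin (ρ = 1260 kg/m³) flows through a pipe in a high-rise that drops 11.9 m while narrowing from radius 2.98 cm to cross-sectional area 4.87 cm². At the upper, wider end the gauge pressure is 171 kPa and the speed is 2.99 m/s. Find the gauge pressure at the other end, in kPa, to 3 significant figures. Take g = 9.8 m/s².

P₂ = 139 kPa

By continuity, v₂ = v₁·A₁/A₂ = 2.99·(27.9/4.87) = 17.1 m/s.
Energy conservation along the streamline gives P₂ = P₁ − ½ρ(v₂² − v₁²) − ρg(h₂ − h₁).
P₂ = 171000 + ½·1260·(2.99² − 17.1²) − 1260·9.8·(−11.9) = 171000 + (-179000) − (-147000) = 139000 Pa.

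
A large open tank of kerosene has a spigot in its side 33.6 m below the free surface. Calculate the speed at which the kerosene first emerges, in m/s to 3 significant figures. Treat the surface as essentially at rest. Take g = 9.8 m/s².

The surface is effectively still and both ends are open, so ½v² = gh and v = √(2·9.8·33.6) = 25.7 m/s.

v ≈ 25.7 m/s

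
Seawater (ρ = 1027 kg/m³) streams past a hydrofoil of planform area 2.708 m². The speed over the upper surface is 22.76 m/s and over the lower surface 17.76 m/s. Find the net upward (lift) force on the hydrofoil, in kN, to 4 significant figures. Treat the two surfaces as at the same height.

The faster flow above has the lower pressure; Bernoulli (same height) gives ΔP = ½ρ(v_up² − v_low²).
ΔP = ½·1027·(22.76² − 17.76²) = 104000 Pa.
Lift = ΔP · A = 104000 × 2.708 = 281700 N.

F = 281.7 kN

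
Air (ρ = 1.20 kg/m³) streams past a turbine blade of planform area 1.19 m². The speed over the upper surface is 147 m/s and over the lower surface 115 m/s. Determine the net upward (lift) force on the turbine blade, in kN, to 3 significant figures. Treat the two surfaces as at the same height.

The faster flow above has the lower pressure; Bernoulli (same height) gives ΔP = ½ρ(v_up² − v_low²).
ΔP = ½·1.20·(147² − 115²) = 5030 Pa.
Lift = ΔP · A = 5030 × 1.19 = 5990 N.

F ≈ 5.99 kN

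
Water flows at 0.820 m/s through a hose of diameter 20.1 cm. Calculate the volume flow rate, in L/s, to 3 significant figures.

Q = A·v = 0.0317 m² × 0.820 m/s = 0.0260 m³/s.
Converting: 0.0260 m³/s × 1000 = 26.0 L/s.

26.0 L/s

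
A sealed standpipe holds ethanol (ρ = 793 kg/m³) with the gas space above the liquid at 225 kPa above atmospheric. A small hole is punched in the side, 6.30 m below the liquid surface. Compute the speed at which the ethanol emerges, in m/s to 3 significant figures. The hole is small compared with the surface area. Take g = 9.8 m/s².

26.3 m/s

Take point 1 at the surface (v₁ ≈ 0) and point 2 at the hole (at atmospheric pressure). Bernoulli: P₁ + ρg h = P_atm + ½ρv₂².
With P₁ − P_atm = 225000 Pa, v₂ = √(2gh + 2ΔP/ρ) = √(2·9.8·6.30 + 2·225000/793) = 26.3 m/s.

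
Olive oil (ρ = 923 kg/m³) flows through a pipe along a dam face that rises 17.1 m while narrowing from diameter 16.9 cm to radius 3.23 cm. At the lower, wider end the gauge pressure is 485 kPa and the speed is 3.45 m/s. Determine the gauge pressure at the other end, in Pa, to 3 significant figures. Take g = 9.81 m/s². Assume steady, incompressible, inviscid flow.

By continuity, v₂ = v₁·A₁/A₂ = 3.45·(224/32.8) = 23.6 m/s.
Applying Bernoulli between the two ends and solving for P₂: P₂ = P₁ + ½ρ(v₁² − v₂²) − ρgΔh.
P₂ = 485000 + ½·923·(3.45² − 23.6²) − 923·9.81·(+17.1) = 485000 + (-252000) − (155000) = 78400 Pa.

P₂ ≈ 78400 Pa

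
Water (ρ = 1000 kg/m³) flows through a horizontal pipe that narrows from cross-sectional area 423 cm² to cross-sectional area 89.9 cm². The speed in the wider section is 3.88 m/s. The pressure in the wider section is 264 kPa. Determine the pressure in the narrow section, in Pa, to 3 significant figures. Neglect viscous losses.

P₂ ≈ 105000 Pa

Continuity gives A₁v₁ = A₂v₂, so v₂ = (423 cm²)/(89.9 cm²) × 3.88 m/s = 18.3 m/s.
Along the horizontal streamline, P + ½ρv² is constant.
P₂ = P₁ − ½ρ(v₂² − v₁²) = 264000 − ½·1000·(18.3² − 3.88²) = 264000 − 159000 = 105000 Pa.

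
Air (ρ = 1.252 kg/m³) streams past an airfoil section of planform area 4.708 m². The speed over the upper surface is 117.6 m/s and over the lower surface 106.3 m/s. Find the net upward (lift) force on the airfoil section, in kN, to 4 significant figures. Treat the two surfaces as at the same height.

With equal heights on the two surfaces, Bernoulli gives P_lower − P_upper = ½ρ(v_upper² − v_lower²).
ΔP = ½·1.252·(117.6² − 106.3²) = 1584 Pa.
Lift = ΔP · A = 1584 × 4.708 = 7457 N.

F ≈ 7.457 kN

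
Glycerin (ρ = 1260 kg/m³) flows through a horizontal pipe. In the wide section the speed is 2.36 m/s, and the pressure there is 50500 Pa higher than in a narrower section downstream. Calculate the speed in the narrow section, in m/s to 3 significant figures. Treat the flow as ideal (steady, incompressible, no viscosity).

9.26 m/s

Horizontal Bernoulli: P₁ + ½ρv₁² = P₂ + ½ρv₂², so v₂² = v₁² + 2(P₁ − P₂)/ρ.
v₂ = √(2.36² + 2·50500/1260) = √(5.57 + 80.2) = 9.26 m/s.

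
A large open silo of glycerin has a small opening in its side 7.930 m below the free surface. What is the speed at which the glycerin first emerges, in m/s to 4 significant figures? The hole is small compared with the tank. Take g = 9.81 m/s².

12.47 m/s

With the surface at rest and both surface and jet at atmospheric pressure, Bernoulli gives ρg h = ½ρv², so v = √(2gh) = √(2·9.81·7.930) = 12.47 m/s.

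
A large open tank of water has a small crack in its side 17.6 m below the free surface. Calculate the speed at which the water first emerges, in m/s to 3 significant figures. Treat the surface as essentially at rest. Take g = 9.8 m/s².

v = 18.6 m/s

The surface is effectively still and both ends are open, so ½v² = gh and v = √(2·9.8·17.6) = 18.6 m/s.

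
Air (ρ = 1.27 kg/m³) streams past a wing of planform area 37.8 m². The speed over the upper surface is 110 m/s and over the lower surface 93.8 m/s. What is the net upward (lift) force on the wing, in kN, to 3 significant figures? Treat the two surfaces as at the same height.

From P + ½ρv² = const at equal height, P_low − P_up = ½ρ(v_up² − v_low²).
ΔP = ½·1.27·(110² − 93.8²) = 2100 Pa.
Lift = ΔP · A = 2100 × 37.8 = 79200 N.

F ≈ 79.2 kN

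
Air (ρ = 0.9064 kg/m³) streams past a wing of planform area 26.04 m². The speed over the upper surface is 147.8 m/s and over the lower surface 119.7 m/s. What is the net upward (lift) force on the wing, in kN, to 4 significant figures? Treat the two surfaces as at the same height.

With equal heights on the two surfaces, Bernoulli gives P_lower − P_upper = ½ρ(v_upper² − v_lower²).
ΔP = ½·0.9064·(147.8² − 119.7²) = 3407 Pa.
Lift = ΔP · A = 3407 × 26.04 = 88710 N.

F ≈ 88.71 kN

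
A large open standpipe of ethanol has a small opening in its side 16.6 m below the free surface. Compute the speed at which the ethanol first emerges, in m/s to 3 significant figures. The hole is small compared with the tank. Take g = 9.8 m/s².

Torricelli's result v = √(2gh) gives v = √(2·9.8·16.6) = 18.0 m/s.

v = 18.0 m/s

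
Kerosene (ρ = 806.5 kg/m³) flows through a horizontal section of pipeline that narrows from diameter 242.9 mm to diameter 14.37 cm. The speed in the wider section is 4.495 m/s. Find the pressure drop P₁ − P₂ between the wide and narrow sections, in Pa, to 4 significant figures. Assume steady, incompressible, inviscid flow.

ΔP = 58370 Pa

The volume flow rate is constant, so v₂ = (A₁/A₂)v₁ = (463.4/162.2)·4.495 = 12.84 m/s.
Bernoulli (h₁ = h₂): P₁ − P₂ = ½ρ(v₂² − v₁²).
P₁ − P₂ = ½·806.5·(12.84² − 4.495²) = ½·806.5·144.7 = 58370 Pa.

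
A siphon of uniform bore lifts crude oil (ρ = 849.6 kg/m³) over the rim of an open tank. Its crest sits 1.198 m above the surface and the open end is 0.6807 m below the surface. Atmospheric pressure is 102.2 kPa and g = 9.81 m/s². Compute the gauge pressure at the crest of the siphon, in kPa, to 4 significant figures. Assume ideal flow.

Bernoulli surface→outlet gives ½v² = g·h_out, so v = √(2·9.81·0.6807) = 3.654 m/s.
With constant cross-section the crest speed equals v; applying Bernoulli from the surface up to the crest, P_top = P_atm − ½ρv² − ρg·h_top.
P_top = 102200 − ½·849.6·3.654² − 849.6·9.81·1.198 = 86540 Pa. So P_gauge = P_top − P_atm = -15660 Pa.

P_gauge ≈ -15.66 kPa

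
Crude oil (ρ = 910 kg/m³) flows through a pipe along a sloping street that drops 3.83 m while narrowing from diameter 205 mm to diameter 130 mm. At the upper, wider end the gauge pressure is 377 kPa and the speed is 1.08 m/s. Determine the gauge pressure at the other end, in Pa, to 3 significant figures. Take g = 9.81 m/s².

Continuity gives A₁v₁ = A₂v₂, so v₂ = (330 cm²)/(133 cm²) × 1.08 m/s = 2.69 m/s.
Energy conservation along the streamline gives P₂ = P₁ − ½ρ(v₂² − v₁²) − ρg(h₂ − h₁).
P₂ = 377000 + ½·910·(1.08² − 2.69²) − 910·9.81·(−3.83) = 377000 + (-2750) − (-34200) = 408000 Pa.

P₂ = 408000 Pa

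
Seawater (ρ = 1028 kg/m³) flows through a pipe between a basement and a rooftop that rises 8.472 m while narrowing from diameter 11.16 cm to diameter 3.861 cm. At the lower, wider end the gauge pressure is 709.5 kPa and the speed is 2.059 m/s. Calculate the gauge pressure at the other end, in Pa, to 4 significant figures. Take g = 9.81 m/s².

Continuity gives A₁v₁ = A₂v₂, so v₂ = (97.82 cm²)/(11.71 cm²) × 2.059 m/s = 17.20 m/s.
Bernoulli: P₁ + ½ρv₁² + ρg h₁ = P₂ + ½ρv₂² + ρg h₂, so P₂ = P₁ + ½ρ(v₁² − v₂²) − ρg(h₂ − h₁).
P₂ = 709500 + ½·1028·(2.059² − 17.20²) − 1028·9.81·(+8.472) = 709500 + (-149900) − (85440) = 474100 Pa.

P₂ ≈ 474100 Pa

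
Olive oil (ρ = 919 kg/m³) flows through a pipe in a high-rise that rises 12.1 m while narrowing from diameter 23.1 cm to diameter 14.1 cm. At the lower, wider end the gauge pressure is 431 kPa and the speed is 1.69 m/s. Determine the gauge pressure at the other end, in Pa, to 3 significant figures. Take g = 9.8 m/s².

Continuity gives A₁v₁ = A₂v₂, so v₂ = (419 cm²)/(156 cm²) × 1.69 m/s = 4.54 m/s.
Bernoulli: P₁ + ½ρv₁² + ρg h₁ = P₂ + ½ρv₂² + ρg h₂, so P₂ = P₁ + ½ρ(v₁² − v₂²) − ρg(h₂ − h₁).
P₂ = 431000 + ½·919·(1.69² − 4.54²) − 919·9.8·(+12.1) = 431000 + (-8140) − (109000) = 314000 Pa.

P₂ ≈ 314000 Pa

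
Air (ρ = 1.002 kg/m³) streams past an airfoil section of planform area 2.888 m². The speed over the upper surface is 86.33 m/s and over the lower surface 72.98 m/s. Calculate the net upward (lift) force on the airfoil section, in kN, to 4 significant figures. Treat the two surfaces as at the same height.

With equal heights on the two surfaces, Bernoulli gives P_lower − P_upper = ½ρ(v_upper² − v_lower²).
ΔP = ½·1.002·(86.33² − 72.98²) = 1066 Pa.
Lift = ΔP · A = 1066 × 2.888 = 3077 N.

F ≈ 3.077 kN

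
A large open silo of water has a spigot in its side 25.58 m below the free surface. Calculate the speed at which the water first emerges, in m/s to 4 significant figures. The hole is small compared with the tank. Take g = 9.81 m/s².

Torricelli's result v = √(2gh) gives v = √(2·9.81·25.58) = 22.40 m/s.

v = 22.40 m/s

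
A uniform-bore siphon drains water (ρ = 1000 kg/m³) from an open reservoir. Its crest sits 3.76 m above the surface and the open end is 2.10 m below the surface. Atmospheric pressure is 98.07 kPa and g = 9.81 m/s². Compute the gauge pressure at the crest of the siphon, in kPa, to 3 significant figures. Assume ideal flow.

P_gauge ≈ -57.5 kPa

Bernoulli surface→outlet gives ½v² = g·h_out, so v = √(2·9.81·2.10) = 6.42 m/s.
The bore is uniform, so the speed at the crest is the same v. Bernoulli surface→crest: P_atm = P_top + ½ρv² + ρg·h_top.
P_top = 98070 − ½·1000·6.42² − 1000·9.81·3.76 = 40600 Pa. So P_gauge = P_top − P_atm = -57500 Pa.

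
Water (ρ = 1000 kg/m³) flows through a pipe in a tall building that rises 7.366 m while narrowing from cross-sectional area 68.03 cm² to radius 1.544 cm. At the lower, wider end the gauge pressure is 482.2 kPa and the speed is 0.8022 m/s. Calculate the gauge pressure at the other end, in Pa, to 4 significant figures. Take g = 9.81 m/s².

By continuity, v₂ = v₁·A₁/A₂ = 0.8022·(68.03/7.489) = 7.287 m/s.
Applying Bernoulli between the two ends and solving for P₂: P₂ = P₁ + ½ρ(v₁² − v₂²) − ρgΔh.
P₂ = 482200 + ½·1000·(0.8022² − 7.287²) − 1000·9.81·(+7.366) = 482200 + (-26230) − (72260) = 383700 Pa.

P₂ ≈ 383700 Pa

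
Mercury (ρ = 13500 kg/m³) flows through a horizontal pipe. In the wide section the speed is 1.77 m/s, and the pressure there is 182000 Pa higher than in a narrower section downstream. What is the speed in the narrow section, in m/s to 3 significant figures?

Horizontal Bernoulli: P₁ + ½ρv₁² = P₂ + ½ρv₂², so v₂² = v₁² + 2(P₁ − P₂)/ρ.
v₂ = √(1.77² + 2·182000/13500) = √(3.13 + 27.0) = 5.49 m/s.

v₂ = 5.49 m/s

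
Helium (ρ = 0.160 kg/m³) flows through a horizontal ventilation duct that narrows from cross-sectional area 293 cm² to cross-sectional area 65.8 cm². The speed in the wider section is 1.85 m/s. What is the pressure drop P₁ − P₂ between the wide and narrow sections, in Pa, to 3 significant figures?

The volume flow rate is constant, so v₂ = (A₁/A₂)v₁ = (293/65.8)·1.85 = 8.24 m/s.
Along the horizontal streamline, P + ½ρv² is constant.
P₁ − P₂ = ½·0.160·(8.24² − 1.85²) = ½·0.160·64.4 = 5.16 Pa.

ΔP ≈ 5.16 Pa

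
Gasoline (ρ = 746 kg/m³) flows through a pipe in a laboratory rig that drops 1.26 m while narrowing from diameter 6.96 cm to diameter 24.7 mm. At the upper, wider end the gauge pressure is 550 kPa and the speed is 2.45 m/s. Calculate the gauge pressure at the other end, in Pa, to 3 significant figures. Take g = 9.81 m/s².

P₂ ≈ 420000 Pa

The volume flow rate is constant, so v₂ = (A₁/A₂)v₁ = (38.0/4.79)·2.45 = 19.5 m/s.
Applying Bernoulli between the two ends and solving for P₂: P₂ = P₁ + ½ρ(v₁² − v₂²) − ρgΔh.
P₂ = 550000 + ½·746·(2.45² − 19.5²) − 746·9.81·(−1.26) = 550000 + (-139000) − (-9220) = 420000 Pa.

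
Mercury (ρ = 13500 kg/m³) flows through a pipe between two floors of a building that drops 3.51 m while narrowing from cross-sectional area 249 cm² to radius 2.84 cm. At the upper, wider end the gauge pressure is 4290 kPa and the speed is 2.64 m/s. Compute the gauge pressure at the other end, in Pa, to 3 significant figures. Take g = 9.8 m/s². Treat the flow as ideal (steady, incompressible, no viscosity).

P₂ ≈ 258000 Pa

The volume flow rate is constant, so v₂ = (A₁/A₂)v₁ = (249/25.3)·2.64 = 25.9 m/s.
Energy conservation along the streamline gives P₂ = P₁ − ½ρ(v₂² − v₁²) − ρg(h₂ − h₁).
P₂ = 4290000 + ½·13500·(2.64² − 25.9²) − 13500·9.8·(−3.51) = 4290000 + (-4500000) − (-464000) = 258000 Pa.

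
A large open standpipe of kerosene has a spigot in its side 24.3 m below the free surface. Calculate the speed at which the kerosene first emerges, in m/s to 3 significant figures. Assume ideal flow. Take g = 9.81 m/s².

v ≈ 21.8 m/s

With the surface at rest and both surface and jet at atmospheric pressure, Bernoulli gives ρg h = ½ρv², so v = √(2gh) = √(2·9.81·24.3) = 21.8 m/s.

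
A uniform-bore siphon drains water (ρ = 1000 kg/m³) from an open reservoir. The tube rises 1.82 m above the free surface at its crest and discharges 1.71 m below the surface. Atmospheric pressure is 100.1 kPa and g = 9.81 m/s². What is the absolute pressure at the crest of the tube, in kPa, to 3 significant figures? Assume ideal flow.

P_top ≈ 65.5 kPa

Bernoulli surface→outlet gives ½v² = g·h_out, so v = √(2·9.81·1.71) = 5.79 m/s.
Continuity keeps v the same throughout the tube; from surface to crest, P_atm + 0 = P_top + ½ρv² + ρg·h_top.
P_top = 100100 − ½·1000·5.79² − 1000·9.81·1.82 = 65500 Pa.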